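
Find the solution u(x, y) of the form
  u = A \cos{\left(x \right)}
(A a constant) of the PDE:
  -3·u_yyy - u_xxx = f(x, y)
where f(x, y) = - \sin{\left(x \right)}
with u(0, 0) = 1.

Substitute the ansatz u = A \cos{\left(x \right)} into the left-hand side.
Derivatives of the ansatz:
  u_yyy = 0
  u_xxx = A \sin{\left(x \right)}
Term by term:
  -3·u_yyy = 0
  -u_xxx = - A \sin{\left(x \right)}
So the left-hand side equals
  - A \sin{\left(x \right)}
This must equal f(x, y) = - \sin{\left(x \right)} identically.
Matching coefficients of the independent functions:
  [\sin{\left(x \right)}]:  - A = -1
Solving: A = 1.
Check against the point condition:
  u(0, 0) = 1  ⟹  A = 1  ✓
Hence u(x, y) = \cos{\left(x \right)}.

Answer: u(x, y) = \cos{\left(x \right)}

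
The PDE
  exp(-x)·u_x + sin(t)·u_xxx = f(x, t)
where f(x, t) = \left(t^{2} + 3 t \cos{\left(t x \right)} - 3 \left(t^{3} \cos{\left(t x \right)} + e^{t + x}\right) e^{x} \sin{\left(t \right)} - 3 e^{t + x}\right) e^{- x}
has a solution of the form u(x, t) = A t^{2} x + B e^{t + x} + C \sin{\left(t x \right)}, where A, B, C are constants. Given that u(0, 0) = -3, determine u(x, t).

Answer: u(x, t) = t^{2} x - 3 e^{t + x} + 3 \sin{\left(t x \right)}

Derivation:
Substitute the ansatz u = A t^{2} x + B e^{t + x} + C \sin{\left(t x \right)} into the left-hand side.
Derivatives of the ansatz:
  u_x = A t^{2} + B e^{t} e^{x} + C t \cos{\left(t x \right)}
  u_xxx = B e^{t} e^{x} - C t^{3} \cos{\left(t x \right)}
Term by term:
  exp(-x)·u_x = A t^{2} e^{- x} + B e^{t} + C t e^{- x} \cos{\left(t x \right)}
  sin(t)·u_xxx = B e^{t} e^{x} \sin{\left(t \right)} - C t^{3} \sin{\left(t \right)} \cos{\left(t x \right)}
So the left-hand side equals
  A t^{2} e^{- x} + B e^{t} e^{x} \sin{\left(t \right)} + B e^{t} - C t^{3} \sin{\left(t \right)} \cos{\left(t x \right)} + C t e^{- x} \cos{\left(t x \right)}
This must equal f(x, t) identically; expanded, f = - 3 t^{3} \sin{\left(t \right)} \cos{\left(t x \right)} + t^{2} e^{- x} + 3 t e^{- x} \cos{\left(t x \right)} - 3 e^{t} e^{x} \sin{\left(t \right)} - 3 e^{t}.
Matching coefficients of the independent functions:
  [t^{2} e^{- x}]:  A = 1
  [t e^{- x} \cos{\left(t x \right)}]:  C = 3
  [t^{3} \sin{\left(t \right)} \cos{\left(t x \right)}]:  - C = -3
  [e^{t} e^{x} \sin{\left(t \right)}, e^{t}]:  B = -3
Solving: A = 1, B = -3, C = 3.
Check against the point condition:
  u(0, 0) = -3  ⟹  B = -3  ✓
Hence u(x, t) = t^{2} x - 3 e^{t + x} + 3 \sin{\left(t x \right)}.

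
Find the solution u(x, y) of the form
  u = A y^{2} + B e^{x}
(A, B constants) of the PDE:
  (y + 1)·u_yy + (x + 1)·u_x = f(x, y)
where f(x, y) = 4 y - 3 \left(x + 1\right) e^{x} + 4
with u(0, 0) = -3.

Substitute the ansatz u = A y^{2} + B e^{x} into the left-hand side.
Derivatives of the ansatz:
  u_yy = 2 A
  u_x = B e^{x}
Term by term:
  (y + 1)·u_yy = 2 A y + 2 A
  (x + 1)·u_x = B x e^{x} + B e^{x}
So the left-hand side equals
  2 A y + 2 A + B x e^{x} + B e^{x}
This must equal f(x, y) identically; expanded, f = - 3 x e^{x} + 4 y - 3 e^{x} + 4.
Matching coefficients of the independent functions:
  [constant term, y]:  2 A = 4
  [x e^{x}, e^{x}]:  B = -3
Solving: A = 2, B = -3.
Check against the point condition:
  u(0, 0) = -3  ⟹  B = -3  ✓
Hence u(x, y) = 2 y^{2} - 3 e^{x}.

Answer: u(x, y) = 2 y^{2} - 3 e^{x}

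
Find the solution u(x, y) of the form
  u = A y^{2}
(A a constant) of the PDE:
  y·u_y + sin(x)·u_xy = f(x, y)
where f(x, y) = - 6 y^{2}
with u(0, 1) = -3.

Substitute the ansatz u = A y^{2} into the left-hand side.
Derivatives of the ansatz:
  u_y = 2 A y
  u_xy = 0
Term by term:
  y·u_y = 2 A y^{2}
  sin(x)·u_xy = 0
So the left-hand side equals
  2 A y^{2}
This must equal f(x, y) = - 6 y^{2} identically.
Matching coefficients of the independent functions:
  [y^{2}]:  2 A = -6
Solving: A = -3.
Check against the point condition:
  u(0, 1) = -3  ⟹  A = -3  ✓
Hence u(x, y) = - 3 y^{2}.

Answer: u(x, y) = - 3 y^{2}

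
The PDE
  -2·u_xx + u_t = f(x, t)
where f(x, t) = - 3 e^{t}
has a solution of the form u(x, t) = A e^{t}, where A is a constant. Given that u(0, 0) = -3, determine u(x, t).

Substitute the ansatz u = A e^{t} into the left-hand side.
Derivatives of the ansatz:
  u_xx = 0
  u_t = A e^{t}
Term by term:
  -2·u_xx = 0
  u_t = A e^{t}
So the left-hand side equals
  A e^{t}
This must equal f(x, t) = - 3 e^{t} identically.
Matching coefficients of the independent functions:
  [e^{t}]:  A = -3
Solving: A = -3.
Check against the point condition:
  u(0, 0) = -3  ⟹  A = -3  ✓
Hence u(x, t) = - 3 e^{t}.

Answer: u(x, t) = - 3 e^{t}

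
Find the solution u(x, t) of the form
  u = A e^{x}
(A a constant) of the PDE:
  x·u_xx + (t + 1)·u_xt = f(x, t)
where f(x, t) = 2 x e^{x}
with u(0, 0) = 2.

Substitute the ansatz u = A e^{x} into the left-hand side.
Derivatives of the ansatz:
  u_xx = A e^{x}
  u_xt = 0
Term by term:
  x·u_xx = A x e^{x}
  (t + 1)·u_xt = 0
So the left-hand side equals
  A x e^{x}
This must equal f(x, t) = 2 x e^{x} identically.
Matching coefficients of the independent functions:
  [x e^{x}]:  A = 2
Solving: A = 2.
Check against the point condition:
  u(0, 0) = 2  ⟹  A = 2  ✓
Hence u(x, t) = 2 e^{x}.

Answer: u(x, t) = 2 e^{x}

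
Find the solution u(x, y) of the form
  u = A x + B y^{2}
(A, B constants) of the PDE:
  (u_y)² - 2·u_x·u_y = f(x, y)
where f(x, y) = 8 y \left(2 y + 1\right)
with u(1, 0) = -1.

Substitute the ansatz u = A x + B y^{2} into the left-hand side.
Derivatives of the ansatz:
  u_y = 2 B y
  u_x = A
Term by term:
  (u_y)² = 4 B^{2} y^{2}
  -2·u_x·u_y = - 4 A B y
So the left-hand side equals
  - 4 A B y + 4 B^{2} y^{2}
This must equal f(x, y) = 8 y \left(2 y + 1\right) identically.
Matching coefficients of the independent functions:
  [y]:  - 4 A B = 8
  [y^{2}]:  4 B^{2} = 16
These equations allow (A, B) = (-1, 2) or (1, -2).
Impose the point condition(s):
  u(1, 0) = -1  ⟹  A = -1
Only A = -1, B = 2 satisfies everything.
Hence u(x, y) = - x + 2 y^{2}.

Answer: u(x, y) = - x + 2 y^{2}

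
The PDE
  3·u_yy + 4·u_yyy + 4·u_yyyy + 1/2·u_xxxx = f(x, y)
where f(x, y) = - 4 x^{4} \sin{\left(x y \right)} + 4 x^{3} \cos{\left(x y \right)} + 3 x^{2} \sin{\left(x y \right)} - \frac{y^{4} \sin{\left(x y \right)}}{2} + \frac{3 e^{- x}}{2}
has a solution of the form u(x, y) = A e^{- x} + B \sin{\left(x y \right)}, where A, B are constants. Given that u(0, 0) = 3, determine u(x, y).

Substitute the ansatz u = A e^{- x} + B \sin{\left(x y \right)} into the left-hand side.
Derivatives of the ansatz:
  u_yy = - B x^{2} \sin{\left(x y \right)}
  u_yyy = - B x^{3} \cos{\left(x y \right)}
  u_yyyy = B x^{4} \sin{\left(x y \right)}
  u_xxxx = A e^{- x} + B y^{4} \sin{\left(x y \right)}
Term by term:
  3·u_yy = - 3 B x^{2} \sin{\left(x y \right)}
  4·u_yyy = - 4 B x^{3} \cos{\left(x y \right)}
  4·u_yyyy = 4 B x^{4} \sin{\left(x y \right)}
  1/2·u_xxxx = \frac{A e^{- x}}{2} + \frac{B y^{4} \sin{\left(x y \right)}}{2}
So the left-hand side equals
  \frac{A e^{- x}}{2} + 4 B x^{4} \sin{\left(x y \right)} - 4 B x^{3} \cos{\left(x y \right)} - 3 B x^{2} \sin{\left(x y \right)} + \frac{B y^{4} \sin{\left(x y \right)}}{2}
This must equal f(x, y) = - 4 x^{4} \sin{\left(x y \right)} + 4 x^{3} \cos{\left(x y \right)} + 3 x^{2} \sin{\left(x y \right)} - \frac{y^{4} \sin{\left(x y \right)}}{2} + \frac{3 e^{- x}}{2} identically.
Matching coefficients of the independent functions:
  [x^{2} \sin{\left(x y \right)}]:  - 3 B = 3
  [x^{3} \cos{\left(x y \right)}]:  - 4 B = 4
  [x^{4} \sin{\left(x y \right)}]:  4 B = -4
  [y^{4} \sin{\left(x y \right)}]:  \frac{B}{2} = - \frac{1}{2}
  [e^{- x}]:  \frac{A}{2} = \frac{3}{2}
Solving: A = 3, B = -1.
Check against the point condition:
  u(0, 0) = 3  ⟹  A = 3  ✓
Hence u(x, y) = - \sin{\left(x y \right)} + 3 e^{- x}.

Answer: u(x, y) = - \sin{\left(x y \right)} + 3 e^{- x}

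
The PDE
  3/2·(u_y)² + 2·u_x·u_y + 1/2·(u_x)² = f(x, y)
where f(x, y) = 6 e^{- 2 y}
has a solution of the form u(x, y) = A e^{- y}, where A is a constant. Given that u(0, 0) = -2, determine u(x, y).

Substitute the ansatz u = A e^{- y} into the left-hand side.
Derivatives of the ansatz:
  u_y = - A e^{- y}
  u_x = 0
Term by term:
  3/2·(u_y)² = \frac{3 A^{2} e^{- 2 y}}{2}
  2·u_x·u_y = 0
  1/2·(u_x)² = 0
So the left-hand side equals
  \frac{3 A^{2} e^{- 2 y}}{2}
This must equal f(x, y) = 6 e^{- 2 y} identically.
Matching coefficients of the independent functions:
  [e^{- 2 y}]:  \frac{3 A^{2}}{2} = 6
These equations allow (A) = (-2) or (2).
Impose the point condition(s):
  u(0, 0) = -2  ⟹  A = -2
Only A = -2 satisfies everything.
Hence u(x, y) = - 2 e^{- y}.

Answer: u(x, y) = - 2 e^{- y}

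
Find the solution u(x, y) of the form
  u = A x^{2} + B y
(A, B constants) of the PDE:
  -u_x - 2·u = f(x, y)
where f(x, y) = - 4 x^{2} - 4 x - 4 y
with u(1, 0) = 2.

Substitute the ansatz u = A x^{2} + B y into the left-hand side.
Derivatives of the ansatz:
  u_x = 2 A x
Term by term:
  -u_x = - 2 A x
  -2·u = - 2 A x^{2} - 2 B y
So the left-hand side equals
  - 2 A x^{2} - 2 A x - 2 B y
This must equal f(x, y) = - 4 x^{2} - 4 x - 4 y identically.
Matching coefficients of the independent functions:
  [x, x^{2}]:  - 2 A = -4
  [y]:  - 2 B = -4
Solving: A = 2, B = 2.
Check against the point condition:
  u(1, 0) = 2  ⟹  A = 2  ✓
Hence u(x, y) = 2 x^{2} + 2 y.

Answer: u(x, y) = 2 x^{2} + 2 y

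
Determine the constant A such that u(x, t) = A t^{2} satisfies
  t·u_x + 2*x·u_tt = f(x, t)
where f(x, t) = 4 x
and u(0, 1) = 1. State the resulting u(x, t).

Answer: u(x, t) = t^{2}

Derivation:
Substitute the ansatz u = A t^{2} into the left-hand side.
Derivatives of the ansatz:
  u_x = 0
  u_tt = 2 A
Term by term:
  t·u_x = 0
  2*x·u_tt = 4 A x
So the left-hand side equals
  4 A x
This must equal f(x, t) = 4 x identically.
Matching coefficients of the independent functions:
  [x]:  4 A = 4
Solving: A = 1.
Check against the point condition:
  u(0, 1) = 1  ⟹  A = 1  ✓
Hence u(x, t) = t^{2}.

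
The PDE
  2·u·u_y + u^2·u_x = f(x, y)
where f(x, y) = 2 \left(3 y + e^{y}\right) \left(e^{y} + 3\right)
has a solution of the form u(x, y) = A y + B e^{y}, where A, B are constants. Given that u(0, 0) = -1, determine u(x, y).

Substitute the ansatz u = A y + B e^{y} into the left-hand side.
Derivatives of the ansatz:
  u_y = A + B e^{y}
  u_x = 0
Term by term:
  2·u·u_y = 2 A^{2} y + 2 A B y e^{y} + 2 A B e^{y} + 2 B^{2} e^{2 y}
  u^2·u_x = 0
So the left-hand side equals
  2 A^{2} y + 2 A B y e^{y} + 2 A B e^{y} + 2 B^{2} e^{2 y}
This must equal f(x, y) identically; expanded, f = 6 y e^{y} + 18 y + 2 e^{2 y} + 6 e^{y}.
Matching coefficients of the independent functions:
  [y]:  2 A^{2} = 18
  [y e^{y}, e^{y}]:  2 A B = 6
  [e^{2 y}]:  2 B^{2} = 2
These equations allow (A, B) = (-3, -1) or (3, 1).
Impose the point condition(s):
  u(0, 0) = -1  ⟹  B = -1
Only A = -3, B = -1 satisfies everything.
Hence u(x, y) = - 3 y - e^{y}.

Answer: u(x, y) = - 3 y - e^{y}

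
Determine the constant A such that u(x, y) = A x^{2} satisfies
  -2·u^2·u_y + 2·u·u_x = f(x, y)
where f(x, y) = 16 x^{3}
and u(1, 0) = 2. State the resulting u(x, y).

Substitute the ansatz u = A x^{2} into the left-hand side.
Derivatives of the ansatz:
  u_y = 0
  u_x = 2 A x
Term by term:
  -2·u^2·u_y = 0
  2·u·u_x = 4 A^{2} x^{3}
So the left-hand side equals
  4 A^{2} x^{3}
This must equal f(x, y) = 16 x^{3} identically.
Matching coefficients of the independent functions:
  [x^{3}]:  4 A^{2} = 16
These equations allow (A) = (-2) or (2).
Impose the point condition(s):
  u(1, 0) = 2  ⟹  A = 2
Only A = 2 satisfies everything.
Hence u(x, y) = 2 x^{2}.

Answer: u(x, y) = 2 x^{2}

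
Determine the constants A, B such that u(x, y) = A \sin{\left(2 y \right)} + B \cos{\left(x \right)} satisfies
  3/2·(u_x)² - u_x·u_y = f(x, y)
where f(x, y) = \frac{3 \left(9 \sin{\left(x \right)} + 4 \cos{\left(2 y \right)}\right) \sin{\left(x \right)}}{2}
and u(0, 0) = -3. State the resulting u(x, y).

Answer: u(x, y) = - \sin{\left(2 y \right)} - 3 \cos{\left(x \right)}

Derivation:
Substitute the ansatz u = A \sin{\left(2 y \right)} + B \cos{\left(x \right)} into the left-hand side.
Derivatives of the ansatz:
  u_x = - B \sin{\left(x \right)}
  u_y = 2 A \cos{\left(2 y \right)}
Term by term:
  3/2·(u_x)² = \frac{3 B^{2} \sin^{2}{\left(x \right)}}{2}
  -u_x·u_y = 2 A B \sin{\left(x \right)} \cos{\left(2 y \right)}
So the left-hand side equals
  2 A B \sin{\left(x \right)} \cos{\left(2 y \right)} + \frac{3 B^{2} \sin^{2}{\left(x \right)}}{2}
This must equal f(x, y) = \frac{3 \left(9 \sin{\left(x \right)} + 4 \cos{\left(2 y \right)}\right) \sin{\left(x \right)}}{2} identically.
Matching coefficients of the independent functions:
  [\sin{\left(x \right)} \cos{\left(2 y \right)}]:  2 A B = 6
  [\sin^{2}{\left(x \right)}]:  \frac{3 B^{2}}{2} = \frac{27}{2}
These equations allow (A, B) = (-1, -3) or (1, 3).
Impose the point condition(s):
  u(0, 0) = -3  ⟹  B = -3
Only A = -1, B = -3 satisfies everything.
Hence u(x, y) = - \sin{\left(2 y \right)} - 3 \cos{\left(x \right)}.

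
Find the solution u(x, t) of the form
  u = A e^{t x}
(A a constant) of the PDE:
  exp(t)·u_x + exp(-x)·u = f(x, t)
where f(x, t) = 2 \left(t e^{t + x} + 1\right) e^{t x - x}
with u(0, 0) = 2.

Answer: u(x, t) = 2 e^{t x}

Derivation:
Substitute the ansatz u = A e^{t x} into the left-hand side.
Derivatives of the ansatz:
  u_x = A t e^{t x}
Term by term:
  exp(t)·u_x = A t e^{t} e^{t x}
  exp(-x)·u = A e^{- x} e^{t x}
So the left-hand side equals
  A t e^{t} e^{t x} + A e^{- x} e^{t x}
This must equal f(x, t) identically; expanded, f = 2 t e^{t} e^{t x} + 2 e^{- x} e^{t x}.
Matching coefficients of the independent functions:
  [e^{- x} e^{t x}, t e^{t} e^{t x}]:  A = 2
Solving: A = 2.
Check against the point condition:
  u(0, 0) = 2  ⟹  A = 2  ✓
Hence u(x, t) = 2 e^{t x}.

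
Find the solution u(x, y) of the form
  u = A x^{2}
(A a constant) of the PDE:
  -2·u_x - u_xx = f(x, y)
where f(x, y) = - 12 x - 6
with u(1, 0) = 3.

Substitute the ansatz u = A x^{2} into the left-hand side.
Derivatives of the ansatz:
  u_x = 2 A x
  u_xx = 2 A
Term by term:
  -2·u_x = - 4 A x
  -u_xx = - 2 A
So the left-hand side equals
  - 4 A x - 2 A
This must equal f(x, y) = - 12 x - 6 identically.
Matching coefficients of the independent functions:
  [constant term]:  - 2 A = -6
  [x]:  - 4 A = -12
Solving: A = 3.
Check against the point condition:
  u(1, 0) = 3  ⟹  A = 3  ✓
Hence u(x, y) = 3 x^{2}.

Answer: u(x, y) = 3 x^{2}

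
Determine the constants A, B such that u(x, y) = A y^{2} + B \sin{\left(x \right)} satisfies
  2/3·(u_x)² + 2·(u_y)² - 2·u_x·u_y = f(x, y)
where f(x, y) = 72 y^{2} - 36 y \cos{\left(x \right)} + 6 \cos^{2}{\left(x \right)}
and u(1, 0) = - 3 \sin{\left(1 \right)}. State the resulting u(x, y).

Substitute the ansatz u = A y^{2} + B \sin{\left(x \right)} into the left-hand side.
Derivatives of the ansatz:
  u_x = B \cos{\left(x \right)}
  u_y = 2 A y
Term by term:
  2/3·(u_x)² = \frac{2 B^{2} \cos^{2}{\left(x \right)}}{3}
  2·(u_y)² = 8 A^{2} y^{2}
  -2·u_x·u_y = - 4 A B y \cos{\left(x \right)}
So the left-hand side equals
  8 A^{2} y^{2} - 4 A B y \cos{\left(x \right)} + \frac{2 B^{2} \cos^{2}{\left(x \right)}}{3}
This must equal f(x, y) = 72 y^{2} - 36 y \cos{\left(x \right)} + 6 \cos^{2}{\left(x \right)} identically.
Matching coefficients of the independent functions:
  [y^{2}]:  8 A^{2} = 72
  [y \cos{\left(x \right)}]:  - 4 A B = -36
  [\cos^{2}{\left(x \right)}]:  \frac{2 B^{2}}{3} = 6
These equations allow (A, B) = (-3, -3) or (3, 3).
Impose the point condition(s):
  u(1, 0) = - 3 \sin{\left(1 \right)}  ⟹  B \sin{\left(1 \right)} = - 3 \sin{\left(1 \right)}
Only A = -3, B = -3 satisfies everything.
Hence u(x, y) = - 3 y^{2} - 3 \sin{\left(x \right)}.

Answer: u(x, y) = - 3 y^{2} - 3 \sin{\left(x \right)}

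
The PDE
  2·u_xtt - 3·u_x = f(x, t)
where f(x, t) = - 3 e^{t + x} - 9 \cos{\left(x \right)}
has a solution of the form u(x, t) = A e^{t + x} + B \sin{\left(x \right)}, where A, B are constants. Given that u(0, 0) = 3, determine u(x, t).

Substitute the ansatz u = A e^{t + x} + B \sin{\left(x \right)} into the left-hand side.
Derivatives of the ansatz:
  u_xtt = A e^{t} e^{x}
  u_x = A e^{t} e^{x} + B \cos{\left(x \right)}
Term by term:
  2·u_xtt = 2 A e^{t} e^{x}
  -3·u_x = - 3 A e^{t} e^{x} - 3 B \cos{\left(x \right)}
So the left-hand side equals
  - A e^{t} e^{x} - 3 B \cos{\left(x \right)}
This must equal f(x, t) identically; expanded, f = - 3 e^{t} e^{x} - 9 \cos{\left(x \right)}.
Matching coefficients of the independent functions:
  [e^{t} e^{x}]:  - A = -3
  [\cos{\left(x \right)}]:  - 3 B = -9
Solving: A = 3, B = 3.
Check against the point condition:
  u(0, 0) = 3  ⟹  A = 3  ✓
Hence u(x, t) = 3 e^{t + x} + 3 \sin{\left(x \right)}.

Answer: u(x, t) = 3 e^{t + x} + 3 \sin{\left(x \right)}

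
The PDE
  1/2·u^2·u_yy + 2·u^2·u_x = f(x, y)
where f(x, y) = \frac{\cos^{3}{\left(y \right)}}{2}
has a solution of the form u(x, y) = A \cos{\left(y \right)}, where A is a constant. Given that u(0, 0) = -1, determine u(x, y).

Answer: u(x, y) = - \cos{\left(y \right)}

Derivation:
Substitute the ansatz u = A \cos{\left(y \right)} into the left-hand side.
Derivatives of the ansatz:
  u_yy = - A \cos{\left(y \right)}
  u_x = 0
Term by term:
  1/2·u^2·u_yy = - \frac{A^{3} \cos^{3}{\left(y \right)}}{2}
  2·u^2·u_x = 0
So the left-hand side equals
  - \frac{A^{3} \cos^{3}{\left(y \right)}}{2}
This must equal f(x, y) = \frac{\cos^{3}{\left(y \right)}}{2} identically.
Matching coefficients of the independent functions:
  [\cos^{3}{\left(y \right)}]:  - \frac{A^{3}}{2} = \frac{1}{2}
Solving: A = -1.
Check against the point condition:
  u(0, 0) = -1  ⟹  A = -1  ✓
Hence u(x, y) = - \cos{\left(y \right)}.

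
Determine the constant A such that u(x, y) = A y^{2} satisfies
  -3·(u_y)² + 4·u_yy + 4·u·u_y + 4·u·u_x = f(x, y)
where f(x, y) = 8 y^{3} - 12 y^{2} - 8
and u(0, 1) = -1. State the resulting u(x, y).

Substitute the ansatz u = A y^{2} into the left-hand side.
Derivatives of the ansatz:
  u_y = 2 A y
  u_yy = 2 A
  u_x = 0
Term by term:
  -3·(u_y)² = - 12 A^{2} y^{2}
  4·u_yy = 8 A
  4·u·u_y = 8 A^{2} y^{3}
  4·u·u_x = 0
So the left-hand side equals
  8 A^{2} y^{3} - 12 A^{2} y^{2} + 8 A
This must equal f(x, y) = 8 y^{3} - 12 y^{2} - 8 identically.
Matching coefficients of the independent functions:
  [constant term]:  8 A = -8
  [y^{2}]:  - 12 A^{2} = -12
  [y^{3}]:  8 A^{2} = 8
Solving: A = -1.
Check against the point condition:
  u(0, 1) = -1  ⟹  A = -1  ✓
Hence u(x, y) = - y^{2}.

Answer: u(x, y) = - y^{2}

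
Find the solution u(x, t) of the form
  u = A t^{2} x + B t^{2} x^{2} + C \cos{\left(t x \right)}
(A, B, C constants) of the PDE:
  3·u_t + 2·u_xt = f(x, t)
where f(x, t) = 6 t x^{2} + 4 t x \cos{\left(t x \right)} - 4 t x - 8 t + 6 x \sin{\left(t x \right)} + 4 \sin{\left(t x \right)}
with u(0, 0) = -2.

Substitute the ansatz u = A t^{2} x + B t^{2} x^{2} + C \cos{\left(t x \right)} into the left-hand side.
Derivatives of the ansatz:
  u_t = 2 A t x + 2 B t x^{2} - C x \sin{\left(t x \right)}
  u_xt = 2 A t + 4 B t x - C t x \cos{\left(t x \right)} - C \sin{\left(t x \right)}
Term by term:
  3·u_t = 6 A t x + 6 B t x^{2} - 3 C x \sin{\left(t x \right)}
  2·u_xt = 4 A t + 8 B t x - 2 C t x \cos{\left(t x \right)} - 2 C \sin{\left(t x \right)}
So the left-hand side equals
  6 A t x + 4 A t + 6 B t x^{2} + 8 B t x - 2 C t x \cos{\left(t x \right)} - 3 C x \sin{\left(t x \right)} - 2 C \sin{\left(t x \right)}
This must equal f(x, t) = 6 t x^{2} + 4 t x \cos{\left(t x \right)} - 4 t x - 8 t + 6 x \sin{\left(t x \right)} + 4 \sin{\left(t x \right)} identically.
Matching coefficients of the independent functions:
  [t]:  4 A = -8
  [t x]:  6 A + 8 B = -4
  [t x^{2}]:  6 B = 6
  [x \sin{\left(t x \right)}]:  - 3 C = 6
  [t x \cos{\left(t x \right)}, \sin{\left(t x \right)}]:  - 2 C = 4
Solving: A = -2, B = 1, C = -2.
Check against the point condition:
  u(0, 0) = -2  ⟹  C = -2  ✓
Hence u(x, t) = t^{2} x^{2} - 2 t^{2} x - 2 \cos{\left(t x \right)}.

Answer: u(x, t) = t^{2} x^{2} - 2 t^{2} x - 2 \cos{\left(t x \right)}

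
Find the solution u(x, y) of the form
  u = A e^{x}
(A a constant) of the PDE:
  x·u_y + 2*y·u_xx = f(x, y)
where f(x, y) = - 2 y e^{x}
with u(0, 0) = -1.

Substitute the ansatz u = A e^{x} into the left-hand side.
Derivatives of the ansatz:
  u_y = 0
  u_xx = A e^{x}
Term by term:
  x·u_y = 0
  2*y·u_xx = 2 A y e^{x}
So the left-hand side equals
  2 A y e^{x}
This must equal f(x, y) = - 2 y e^{x} identically.
Matching coefficients of the independent functions:
  [y e^{x}]:  2 A = -2
Solving: A = -1.
Check against the point condition:
  u(0, 0) = -1  ⟹  A = -1  ✓
Hence u(x, y) = - e^{x}.

Answer: u(x, y) = - e^{x}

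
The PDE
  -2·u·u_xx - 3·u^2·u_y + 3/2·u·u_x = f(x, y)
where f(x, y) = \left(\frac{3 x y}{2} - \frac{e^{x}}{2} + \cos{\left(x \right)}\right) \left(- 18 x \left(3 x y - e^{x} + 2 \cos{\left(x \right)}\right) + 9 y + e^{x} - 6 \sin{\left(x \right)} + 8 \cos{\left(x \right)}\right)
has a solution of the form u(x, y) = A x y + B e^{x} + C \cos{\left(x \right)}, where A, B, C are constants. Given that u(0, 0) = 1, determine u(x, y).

Answer: u(x, y) = 3 x y - e^{x} + 2 \cos{\left(x \right)}

Derivation:
Substitute the ansatz u = A x y + B e^{x} + C \cos{\left(x \right)} into the left-hand side.
Derivatives of the ansatz:
  u_xx = B e^{x} - C \cos{\left(x \right)}
  u_y = A x
  u_x = A y + B e^{x} - C \sin{\left(x \right)}
Term by term:
  -2·u·u_xx = - 2 A B x y e^{x} + 2 A C x y \cos{\left(x \right)} - 2 B^{2} e^{2 x} + 2 C^{2} \cos^{2}{\left(x \right)}
  -3·u^2·u_y = - 3 A^{3} x^{3} y^{2} - 6 A^{2} B x^{2} y e^{x} - 6 A^{2} C x^{2} y \cos{\left(x \right)} - 3 A B^{2} x e^{2 x} - 6 A B C x e^{x} \cos{\left(x \right)} - 3 A C^{2} x \cos^{2}{\left(x \right)}
  3/2·u·u_x = \frac{3 A^{2} x y^{2}}{2} + \frac{3 A B x y e^{x}}{2} + \frac{3 A B y e^{x}}{2} - \frac{3 A C x y \sin{\left(x \right)}}{2} + \frac{3 A C y \cos{\left(x \right)}}{2} + \frac{3 B^{2} e^{2 x}}{2} - \frac{3 B C e^{x} \sin{\left(x \right)}}{2} + \frac{3 B C e^{x} \cos{\left(x \right)}}{2} - \frac{3 C^{2} \sin{\left(x \right)} \cos{\left(x \right)}}{2}
So the left-hand side equals
  - 3 A^{3} x^{3} y^{2} - 6 A^{2} B x^{2} y e^{x} - 6 A^{2} C x^{2} y \cos{\left(x \right)} + \frac{3 A^{2} x y^{2}}{2} - 3 A B^{2} x e^{2 x} - 6 A B C x e^{x} \cos{\left(x \right)} - \frac{A B x y e^{x}}{2} + \frac{3 A B y e^{x}}{2} - 3 A C^{2} x \cos^{2}{\left(x \right)} - \frac{3 A C x y \sin{\left(x \right)}}{2} + 2 A C x y \cos{\left(x \right)} + \frac{3 A C y \cos{\left(x \right)}}{2} - \frac{B^{2} e^{2 x}}{2} - \frac{3 B C e^{x} \sin{\left(x \right)}}{2} + \frac{3 B C e^{x} \cos{\left(x \right)}}{2} - \frac{3 C^{2} \sin{\left(x \right)} \cos{\left(x \right)}}{2} + 2 C^{2} \cos^{2}{\left(x \right)}
This must equal f(x, y) identically; expanded, f = - 81 x^{3} y^{2} + 54 x^{2} y e^{x} - 108 x^{2} y \cos{\left(x \right)} + \frac{27 x y^{2}}{2} + \frac{3 x y e^{x}}{2} - 9 x y \sin{\left(x \right)} + 12 x y \cos{\left(x \right)} - 9 x e^{2 x} + 36 x e^{x} \cos{\left(x \right)} - 36 x \cos^{2}{\left(x \right)} - \frac{9 y e^{x}}{2} + 9 y \cos{\left(x \right)} - \frac{e^{2 x}}{2} + 3 e^{x} \sin{\left(x \right)} - 3 e^{x} \cos{\left(x \right)} - 6 \sin{\left(x \right)} \cos{\left(x \right)} + 8 \cos^{2}{\left(x \right)}.
Matching coefficients of the independent functions:
(each divided by its leading coefficient; functions giving the same equation are listed together)
  [x y^{2}]:  A^{2} - 9 = 0
  [x e^{2 x}]:  A B^{2} - 3 = 0
  [x \cos^{2}{\left(x \right)}]:  A C^{2} - 12 = 0
  [x^{3} y^{2}]:  A^{3} - 27 = 0
  [y e^{x}, x y e^{x}]:  A B + 3 = 0
  [y \cos{\left(x \right)}, x y \sin{\left(x \right)}, x y \cos{\left(x \right)}]:  A C - 6 = 0
  [e^{x} \sin{\left(x \right)}, e^{x} \cos{\left(x \right)}]:  B C + 2 = 0
  [\sin{\left(x \right)} \cos{\left(x \right)}, \cos^{2}{\left(x \right)}]:  C^{2} - 4 = 0
  [x e^{x} \cos{\left(x \right)}]:  A B C + 6 = 0
  [x^{2} y e^{x}]:  A^{2} B + 9 = 0
  [x^{2} y \cos{\left(x \right)}]:  A^{2} C - 18 = 0
  [e^{2 x}]:  B^{2} - 1 = 0
Solving: A = 3, B = -1, C = 2.
Check against the point condition:
  u(0, 0) = 1  ⟹  B + C = 1  ✓
Hence u(x, y) = 3 x y - e^{x} + 2 \cos{\left(x \right)}.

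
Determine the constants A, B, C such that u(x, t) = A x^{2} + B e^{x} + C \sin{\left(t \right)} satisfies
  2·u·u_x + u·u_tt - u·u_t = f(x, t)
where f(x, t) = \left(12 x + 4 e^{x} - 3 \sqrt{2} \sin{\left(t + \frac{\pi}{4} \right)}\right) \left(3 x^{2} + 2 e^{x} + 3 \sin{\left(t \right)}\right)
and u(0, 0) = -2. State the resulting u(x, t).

Substitute the ansatz u = A x^{2} + B e^{x} + C \sin{\left(t \right)} into the left-hand side.
Derivatives of the ansatz:
  u_x = 2 A x + B e^{x}
  u_tt = - C \sin{\left(t \right)}
  u_t = C \cos{\left(t \right)}
Term by term:
  2·u·u_x = 4 A^{2} x^{3} + 2 A B x^{2} e^{x} + 4 A B x e^{x} + 4 A C x \sin{\left(t \right)} + 2 B^{2} e^{2 x} + 2 B C e^{x} \sin{\left(t \right)}
  u·u_tt = - A C x^{2} \sin{\left(t \right)} - B C e^{x} \sin{\left(t \right)} - C^{2} \sin^{2}{\left(t \right)}
  -u·u_t = - A C x^{2} \cos{\left(t \right)} - B C e^{x} \cos{\left(t \right)} - C^{2} \sin{\left(t \right)} \cos{\left(t \right)}
So the left-hand side equals
  4 A^{2} x^{3} + 2 A B x^{2} e^{x} + 4 A B x e^{x} - A C x^{2} \sin{\left(t \right)} - A C x^{2} \cos{\left(t \right)} + 4 A C x \sin{\left(t \right)} + 2 B^{2} e^{2 x} + B C e^{x} \sin{\left(t \right)} - B C e^{x} \cos{\left(t \right)} - C^{2} \sin^{2}{\left(t \right)} - C^{2} \sin{\left(t \right)} \cos{\left(t \right)}
This must equal f(x, t) identically; expanded, f = 36 x^{3} + 12 x^{2} e^{x} - 9 x^{2} \sin{\left(t \right)} - 9 x^{2} \cos{\left(t \right)} + 24 x e^{x} + 36 x \sin{\left(t \right)} + 8 e^{2 x} + 6 e^{x} \sin{\left(t \right)} - 6 e^{x} \cos{\left(t \right)} - 9 \sin^{2}{\left(t \right)} - 9 \sin{\left(t \right)} \cos{\left(t \right)}.
Matching coefficients of the independent functions:
  [x^{3}]:  4 A^{2} = 36
  [x e^{x}]:  4 A B = 24
  [x \sin{\left(t \right)}]:  4 A C = 36
  [x^{2} e^{x}]:  2 A B = 12
  [x^{2} \sin{\left(t \right)}, x^{2} \cos{\left(t \right)}]:  - A C = -9
  [e^{x} \sin{\left(t \right)}]:  B C = 6
  [e^{x} \cos{\left(t \right)}]:  - B C = -6
  [\sin{\left(t \right)} \cos{\left(t \right)}, \sin^{2}{\left(t \right)}]:  - C^{2} = -9
  [e^{2 x}]:  2 B^{2} = 8
These equations allow (A, B, C) = (-3, -2, -3) or (3, 2, 3).
Impose the point condition(s):
  u(0, 0) = -2  ⟹  B = -2
Only A = -3, B = -2, C = -3 satisfies everything.
Hence u(x, t) = - 3 x^{2} - 2 e^{x} - 3 \sin{\left(t \right)}.

Answer: u(x, t) = - 3 x^{2} - 2 e^{x} - 3 \sin{\left(t \right)}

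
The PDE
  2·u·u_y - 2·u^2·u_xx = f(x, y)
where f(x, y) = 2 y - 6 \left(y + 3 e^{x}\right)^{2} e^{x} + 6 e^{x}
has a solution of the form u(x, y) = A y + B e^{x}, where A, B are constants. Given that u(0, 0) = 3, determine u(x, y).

Answer: u(x, y) = y + 3 e^{x}

Derivation:
Substitute the ansatz u = A y + B e^{x} into the left-hand side.
Derivatives of the ansatz:
  u_y = A
  u_xx = B e^{x}
Term by term:
  2·u·u_y = 2 A^{2} y + 2 A B e^{x}
  -2·u^2·u_xx = - 2 A^{2} B y^{2} e^{x} - 4 A B^{2} y e^{2 x} - 2 B^{3} e^{3 x}
So the left-hand side equals
  - 2 A^{2} B y^{2} e^{x} + 2 A^{2} y - 4 A B^{2} y e^{2 x} + 2 A B e^{x} - 2 B^{3} e^{3 x}
This must equal f(x, y) identically; expanded, f = - 6 y^{2} e^{x} - 36 y e^{2 x} + 2 y - 54 e^{3 x} + 6 e^{x}.
Matching coefficients of the independent functions:
  [y]:  2 A^{2} = 2
  [y e^{2 x}]:  - 4 A B^{2} = -36
  [y^{2} e^{x}]:  - 2 A^{2} B = -6
  [e^{x}]:  2 A B = 6
  [e^{3 x}]:  - 2 B^{3} = -54
Solving: A = 1, B = 3.
Check against the point condition:
  u(0, 0) = 3  ⟹  B = 3  ✓
Hence u(x, y) = y + 3 e^{x}.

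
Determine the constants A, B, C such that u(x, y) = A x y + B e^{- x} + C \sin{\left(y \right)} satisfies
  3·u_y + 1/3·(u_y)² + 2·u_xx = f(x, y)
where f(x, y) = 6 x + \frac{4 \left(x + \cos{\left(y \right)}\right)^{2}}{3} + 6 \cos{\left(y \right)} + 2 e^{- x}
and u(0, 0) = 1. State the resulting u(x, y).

Answer: u(x, y) = 2 x y + 2 \sin{\left(y \right)} + e^{- x}

Derivation:
Substitute the ansatz u = A x y + B e^{- x} + C \sin{\left(y \right)} into the left-hand side.
Derivatives of the ansatz:
  u_y = A x + C \cos{\left(y \right)}
  u_xx = B e^{- x}
Term by term:
  3·u_y = 3 A x + 3 C \cos{\left(y \right)}
  1/3·(u_y)² = \frac{A^{2} x^{2}}{3} + \frac{2 A C x \cos{\left(y \right)}}{3} + \frac{C^{2} \cos^{2}{\left(y \right)}}{3}
  2·u_xx = 2 B e^{- x}
So the left-hand side equals
  \frac{A^{2} x^{2}}{3} + \frac{2 A C x \cos{\left(y \right)}}{3} + 3 A x + 2 B e^{- x} + \frac{C^{2} \cos^{2}{\left(y \right)}}{3} + 3 C \cos{\left(y \right)}
This must equal f(x, y) identically; expanded, f = \frac{4 x^{2}}{3} + \frac{8 x \cos{\left(y \right)}}{3} + 6 x + \frac{4 \cos^{2}{\left(y \right)}}{3} + 6 \cos{\left(y \right)} + 2 e^{- x}.
Matching coefficients of the independent functions:
  [x]:  3 A = 6
  [x^{2}]:  \frac{A^{2}}{3} = \frac{4}{3}
  [x \cos{\left(y \right)}]:  \frac{2 A C}{3} = \frac{8}{3}
  [e^{- x}]:  2 B = 2
  [\cos{\left(y \right)}]:  3 C = 6
  [\cos^{2}{\left(y \right)}]:  \frac{C^{2}}{3} = \frac{4}{3}
Solving: A = 2, B = 1, C = 2.
Check against the point condition:
  u(0, 0) = 1  ⟹  B = 1  ✓
Hence u(x, y) = 2 x y + 2 \sin{\left(y \right)} + e^{- x}.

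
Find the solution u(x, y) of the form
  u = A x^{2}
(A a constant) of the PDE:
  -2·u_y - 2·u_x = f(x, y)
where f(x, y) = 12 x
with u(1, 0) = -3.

Answer: u(x, y) = - 3 x^{2}

Derivation:
Substitute the ansatz u = A x^{2} into the left-hand side.
Derivatives of the ansatz:
  u_y = 0
  u_x = 2 A x
Term by term:
  -2·u_y = 0
  -2·u_x = - 4 A x
So the left-hand side equals
  - 4 A x
This must equal f(x, y) = 12 x identically.
Matching coefficients of the independent functions:
  [x]:  - 4 A = 12
Solving: A = -3.
Check against the point condition:
  u(1, 0) = -3  ⟹  A = -3  ✓
Hence u(x, y) = - 3 x^{2}.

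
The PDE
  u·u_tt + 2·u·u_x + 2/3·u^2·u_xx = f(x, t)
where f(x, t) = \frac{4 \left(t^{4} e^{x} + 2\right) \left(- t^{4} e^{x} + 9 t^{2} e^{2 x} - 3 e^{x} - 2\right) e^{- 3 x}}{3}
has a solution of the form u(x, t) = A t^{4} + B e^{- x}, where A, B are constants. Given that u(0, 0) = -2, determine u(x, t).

Substitute the ansatz u = A t^{4} + B e^{- x} into the left-hand side.
Derivatives of the ansatz:
  u_tt = 12 A t^{2}
  u_x = - B e^{- x}
  u_xx = B e^{- x}
Term by term:
  u·u_tt = 12 A^{2} t^{6} + 12 A B t^{2} e^{- x}
  2·u·u_x = - 2 A B t^{4} e^{- x} - 2 B^{2} e^{- 2 x}
  2/3·u^2·u_xx = \frac{2 A^{2} B t^{8} e^{- x}}{3} + \frac{4 A B^{2} t^{4} e^{- 2 x}}{3} + \frac{2 B^{3} e^{- 3 x}}{3}
So the left-hand side equals
  \frac{2 A^{2} B t^{8} e^{- x}}{3} + 12 A^{2} t^{6} + \frac{4 A B^{2} t^{4} e^{- 2 x}}{3} - 2 A B t^{4} e^{- x} + 12 A B t^{2} e^{- x} + \frac{2 B^{3} e^{- 3 x}}{3} - 2 B^{2} e^{- 2 x}
This must equal f(x, t) identically; expanded, f = - \frac{4 t^{8} e^{- x}}{3} + 12 t^{6} - 4 t^{4} e^{- x} - \frac{16 t^{4} e^{- 2 x}}{3} + 24 t^{2} e^{- x} - 8 e^{- 2 x} - \frac{16 e^{- 3 x}}{3}.
Matching coefficients of the independent functions:
  [t^{6}]:  12 A^{2} = 12
  [t^{2} e^{- x}]:  12 A B = 24
  [t^{4} e^{- 2 x}]:  \frac{4 A B^{2}}{3} = - \frac{16}{3}
  [t^{4} e^{- x}]:  - 2 A B = -4
  [t^{8} e^{- x}]:  \frac{2 A^{2} B}{3} = - \frac{4}{3}
  [e^{- 3 x}]:  \frac{2 B^{3}}{3} = - \frac{16}{3}
  [e^{- 2 x}]:  - 2 B^{2} = -8
Solving: A = -1, B = -2.
Check against the point condition:
  u(0, 0) = -2  ⟹  B = -2  ✓
Hence u(x, t) = - t^{4} - 2 e^{- x}.

Answer: u(x, t) = - t^{4} - 2 e^{- x}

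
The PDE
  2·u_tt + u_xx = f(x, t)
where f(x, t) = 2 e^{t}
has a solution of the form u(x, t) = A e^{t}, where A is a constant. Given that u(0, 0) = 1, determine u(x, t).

Substitute the ansatz u = A e^{t} into the left-hand side.
Derivatives of the ansatz:
  u_tt = A e^{t}
  u_xx = 0
Term by term:
  2·u_tt = 2 A e^{t}
  u_xx = 0
So the left-hand side equals
  2 A e^{t}
This must equal f(x, t) = 2 e^{t} identically.
Matching coefficients of the independent functions:
  [e^{t}]:  2 A = 2
Solving: A = 1.
Check against the point condition:
  u(0, 0) = 1  ⟹  A = 1  ✓
Hence u(x, t) = e^{t}.

Answer: u(x, t) = e^{t}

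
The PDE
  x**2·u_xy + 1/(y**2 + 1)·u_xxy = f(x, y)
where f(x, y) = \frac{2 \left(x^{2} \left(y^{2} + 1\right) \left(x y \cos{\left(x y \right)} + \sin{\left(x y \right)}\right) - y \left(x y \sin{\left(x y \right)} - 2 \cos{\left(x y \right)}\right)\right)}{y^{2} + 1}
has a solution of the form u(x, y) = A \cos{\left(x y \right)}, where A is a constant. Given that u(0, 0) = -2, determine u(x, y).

Answer: u(x, y) = - 2 \cos{\left(x y \right)}

Derivation:
Substitute the ansatz u = A \cos{\left(x y \right)} into the left-hand side.
Derivatives of the ansatz:
  u_xy = - A x y \cos{\left(x y \right)} - A \sin{\left(x y \right)}
  u_xxy = A x y^{2} \sin{\left(x y \right)} - 2 A y \cos{\left(x y \right)}
Term by term:
  x**2·u_xy = - A x^{3} y \cos{\left(x y \right)} - A x^{2} \sin{\left(x y \right)}
  1/(y**2 + 1)·u_xxy = \frac{A x y^{2} \sin{\left(x y \right)}}{y^{2} + 1} - \frac{2 A y \cos{\left(x y \right)}}{y^{2} + 1}
So the left-hand side equals
  - A x^{3} y \cos{\left(x y \right)} - A x^{2} \sin{\left(x y \right)} + \frac{A x y^{2} \sin{\left(x y \right)}}{y^{2} + 1} - \frac{2 A y \cos{\left(x y \right)}}{y^{2} + 1}
This must equal f(x, y) identically; expanded, f = 2 x^{3} y \cos{\left(x y \right)} + 2 x^{2} \sin{\left(x y \right)} - \frac{2 x y^{2} \sin{\left(x y \right)}}{y^{2} + 1} + \frac{4 y \cos{\left(x y \right)}}{y^{2} + 1}.
Matching coefficients of the independent functions:
  [x^{2} \sin{\left(x y \right)}, x^{3} y \cos{\left(x y \right)}]:  - A = 2
  [\frac{y \cos{\left(x y \right)}}{y^{2} + 1}]:  - 2 A = 4
  [\frac{x y^{2} \sin{\left(x y \right)}}{y^{2} + 1}]:  A = -2
Solving: A = -2.
Check against the point condition:
  u(0, 0) = -2  ⟹  A = -2  ✓
Hence u(x, y) = - 2 \cos{\left(x y \right)}.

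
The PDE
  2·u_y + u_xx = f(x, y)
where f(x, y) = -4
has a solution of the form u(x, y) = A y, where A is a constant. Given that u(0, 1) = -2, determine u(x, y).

Substitute the ansatz u = A y into the left-hand side.
Derivatives of the ansatz:
  u_y = A
  u_xx = 0
Term by term:
  2·u_y = 2 A
  u_xx = 0
So the left-hand side equals
  2 A
This must equal f(x, y) = -4 identically.
Matching coefficients of the independent functions:
  [constant term]:  2 A = -4
Solving: A = -2.
Check against the point condition:
  u(0, 1) = -2  ⟹  A = -2  ✓
Hence u(x, y) = - 2 y.

Answer: u(x, y) = - 2 y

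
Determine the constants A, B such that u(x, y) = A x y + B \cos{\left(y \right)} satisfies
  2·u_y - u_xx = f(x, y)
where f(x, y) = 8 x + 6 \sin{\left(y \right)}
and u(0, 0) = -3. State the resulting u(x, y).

Answer: u(x, y) = 4 x y - 3 \cos{\left(y \right)}

Derivation:
Substitute the ansatz u = A x y + B \cos{\left(y \right)} into the left-hand side.
Derivatives of the ansatz:
  u_y = A x - B \sin{\left(y \right)}
  u_xx = 0
Term by term:
  2·u_y = 2 A x - 2 B \sin{\left(y \right)}
  -u_xx = 0
So the left-hand side equals
  2 A x - 2 B \sin{\left(y \right)}
This must equal f(x, y) = 8 x + 6 \sin{\left(y \right)} identically.
Matching coefficients of the independent functions:
  [x]:  2 A = 8
  [\sin{\left(y \right)}]:  - 2 B = 6
Solving: A = 4, B = -3.
Check against the point condition:
  u(0, 0) = -3  ⟹  B = -3  ✓
Hence u(x, y) = 4 x y - 3 \cos{\left(y \right)}.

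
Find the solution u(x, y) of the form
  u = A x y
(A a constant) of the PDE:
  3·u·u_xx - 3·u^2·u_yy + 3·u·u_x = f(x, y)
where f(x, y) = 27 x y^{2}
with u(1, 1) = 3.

Substitute the ansatz u = A x y into the left-hand side.
Derivatives of the ansatz:
  u_xx = 0
  u_yy = 0
  u_x = A y
Term by term:
  3·u·u_xx = 0
  -3·u^2·u_yy = 0
  3·u·u_x = 3 A^{2} x y^{2}
So the left-hand side equals
  3 A^{2} x y^{2}
This must equal f(x, y) = 27 x y^{2} identically.
Matching coefficients of the independent functions:
  [x y^{2}]:  3 A^{2} = 27
These equations allow (A) = (-3) or (3).
Impose the point condition(s):
  u(1, 1) = 3  ⟹  A = 3
Only A = 3 satisfies everything.
Hence u(x, y) = 3 x y.

Answer: u(x, y) = 3 x y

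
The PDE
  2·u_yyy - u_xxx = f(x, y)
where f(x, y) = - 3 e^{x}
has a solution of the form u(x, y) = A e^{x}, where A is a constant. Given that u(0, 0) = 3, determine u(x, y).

Answer: u(x, y) = 3 e^{x}

Derivation:
Substitute the ansatz u = A e^{x} into the left-hand side.
Derivatives of the ansatz:
  u_yyy = 0
  u_xxx = A e^{x}
Term by term:
  2·u_yyy = 0
  -u_xxx = - A e^{x}
So the left-hand side equals
  - A e^{x}
This must equal f(x, y) = - 3 e^{x} identically.
Matching coefficients of the independent functions:
  [e^{x}]:  - A = -3
Solving: A = 3.
Check against the point condition:
  u(0, 0) = 3  ⟹  A = 3  ✓
Hence u(x, y) = 3 e^{x}.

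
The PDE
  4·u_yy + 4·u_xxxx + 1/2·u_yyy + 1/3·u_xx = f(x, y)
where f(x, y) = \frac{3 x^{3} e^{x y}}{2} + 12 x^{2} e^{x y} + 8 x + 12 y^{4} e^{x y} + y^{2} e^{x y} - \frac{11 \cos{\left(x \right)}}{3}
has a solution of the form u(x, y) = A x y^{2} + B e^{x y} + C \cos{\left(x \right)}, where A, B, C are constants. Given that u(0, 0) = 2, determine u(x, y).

Substitute the ansatz u = A x y^{2} + B e^{x y} + C \cos{\left(x \right)} into the left-hand side.
Derivatives of the ansatz:
  u_yy = 2 A x + B x^{2} e^{x y}
  u_xxxx = B y^{4} e^{x y} + C \cos{\left(x \right)}
  u_yyy = B x^{3} e^{x y}
  u_xx = B y^{2} e^{x y} - C \cos{\left(x \right)}
Term by term:
  4·u_yy = 8 A x + 4 B x^{2} e^{x y}
  4·u_xxxx = 4 B y^{4} e^{x y} + 4 C \cos{\left(x \right)}
  1/2·u_yyy = \frac{B x^{3} e^{x y}}{2}
  1/3·u_xx = \frac{B y^{2} e^{x y}}{3} - \frac{C \cos{\left(x \right)}}{3}
So the left-hand side equals
  8 A x + \frac{B x^{3} e^{x y}}{2} + 4 B x^{2} e^{x y} + 4 B y^{4} e^{x y} + \frac{B y^{2} e^{x y}}{3} + \frac{11 C \cos{\left(x \right)}}{3}
This must equal f(x, y) = \frac{3 x^{3} e^{x y}}{2} + 12 x^{2} e^{x y} + 8 x + 12 y^{4} e^{x y} + y^{2} e^{x y} - \frac{11 \cos{\left(x \right)}}{3} identically.
Matching coefficients of the independent functions:
  [x]:  8 A = 8
  [x^{2} e^{x y}, y^{4} e^{x y}]:  4 B = 12
  [x^{3} e^{x y}]:  \frac{B}{2} = \frac{3}{2}
  [y^{2} e^{x y}]:  \frac{B}{3} = 1
  [\cos{\left(x \right)}]:  \frac{11 C}{3} = - \frac{11}{3}
Solving: A = 1, B = 3, C = -1.
Check against the point condition:
  u(0, 0) = 2  ⟹  B + C = 2  ✓
Hence u(x, y) = x y^{2} + 3 e^{x y} - \cos{\left(x \right)}.

Answer: u(x, y) = x y^{2} + 3 e^{x y} - \cos{\left(x \right)}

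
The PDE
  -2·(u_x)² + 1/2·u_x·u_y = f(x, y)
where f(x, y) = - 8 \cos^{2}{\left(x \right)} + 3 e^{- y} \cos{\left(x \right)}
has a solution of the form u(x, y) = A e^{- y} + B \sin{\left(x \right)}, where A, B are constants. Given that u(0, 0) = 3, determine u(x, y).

Substitute the ansatz u = A e^{- y} + B \sin{\left(x \right)} into the left-hand side.
Derivatives of the ansatz:
  u_x = B \cos{\left(x \right)}
  u_y = - A e^{- y}
Term by term:
  -2·(u_x)² = - 2 B^{2} \cos^{2}{\left(x \right)}
  1/2·u_x·u_y = - \frac{A B e^{- y} \cos{\left(x \right)}}{2}
So the left-hand side equals
  - \frac{A B e^{- y} \cos{\left(x \right)}}{2} - 2 B^{2} \cos^{2}{\left(x \right)}
This must equal f(x, y) = - 8 \cos^{2}{\left(x \right)} + 3 e^{- y} \cos{\left(x \right)} identically.
Matching coefficients of the independent functions:
  [e^{- y} \cos{\left(x \right)}]:  - \frac{A B}{2} = 3
  [\cos^{2}{\left(x \right)}]:  - 2 B^{2} = -8
These equations allow (A, B) = (-3, 2) or (3, -2).
Impose the point condition(s):
  u(0, 0) = 3  ⟹  A = 3
Only A = 3, B = -2 satisfies everything.
Hence u(x, y) = - 2 \sin{\left(x \right)} + 3 e^{- y}.

Answer: u(x, y) = - 2 \sin{\left(x \right)} + 3 e^{- y}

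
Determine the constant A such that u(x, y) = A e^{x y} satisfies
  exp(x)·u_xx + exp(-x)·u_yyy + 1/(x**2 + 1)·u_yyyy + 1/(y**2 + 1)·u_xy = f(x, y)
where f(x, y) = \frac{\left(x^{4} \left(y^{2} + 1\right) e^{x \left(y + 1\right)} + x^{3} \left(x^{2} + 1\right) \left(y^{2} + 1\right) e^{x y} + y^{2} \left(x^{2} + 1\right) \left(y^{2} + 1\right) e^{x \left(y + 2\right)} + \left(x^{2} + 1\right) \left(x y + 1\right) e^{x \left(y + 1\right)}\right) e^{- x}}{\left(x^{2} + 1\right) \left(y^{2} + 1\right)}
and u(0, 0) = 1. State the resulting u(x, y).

Substitute the ansatz u = A e^{x y} into the left-hand side.
Derivatives of the ansatz:
  u_xx = A y^{2} e^{x y}
  u_yyy = A x^{3} e^{x y}
  u_yyyy = A x^{4} e^{x y}
  u_xy = A x y e^{x y} + A e^{x y}
Term by term:
  exp(x)·u_xx = A y^{2} e^{x} e^{x y}
  exp(-x)·u_yyy = A x^{3} e^{- x} e^{x y}
  1/(x**2 + 1)·u_yyyy = \frac{A x^{4} e^{x y}}{x^{2} + 1}
  1/(y**2 + 1)·u_xy = \frac{A x y e^{x y}}{y^{2} + 1} + \frac{A e^{x y}}{y^{2} + 1}
So the left-hand side equals
  \frac{A x^{4} e^{x y}}{x^{2} + 1} + A x^{3} e^{- x} e^{x y} + \frac{A x y e^{x y}}{y^{2} + 1} + A y^{2} e^{x} e^{x y} + \frac{A e^{x y}}{y^{2} + 1}
This must equal f(x, y) identically; expanded, f = \frac{x^{4} e^{x y}}{x^{2} + 1} + x^{3} e^{- x} e^{x y} + \frac{x y e^{x y}}{y^{2} + 1} + y^{2} e^{x} e^{x y} + \frac{e^{x y}}{y^{2} + 1}.
Matching coefficients of the independent functions:
  [\frac{e^{x y}}{y^{2} + 1}, x^{3} e^{- x} e^{x y}, \frac{x^{4} e^{x y}}{x^{2} + 1}, y^{2} e^{x} e^{x y}, …]:  A = 1
Solving: A = 1.
Check against the point condition:
  u(0, 0) = 1  ⟹  A = 1  ✓
Hence u(x, y) = e^{x y}.

Answer: u(x, y) = e^{x y}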